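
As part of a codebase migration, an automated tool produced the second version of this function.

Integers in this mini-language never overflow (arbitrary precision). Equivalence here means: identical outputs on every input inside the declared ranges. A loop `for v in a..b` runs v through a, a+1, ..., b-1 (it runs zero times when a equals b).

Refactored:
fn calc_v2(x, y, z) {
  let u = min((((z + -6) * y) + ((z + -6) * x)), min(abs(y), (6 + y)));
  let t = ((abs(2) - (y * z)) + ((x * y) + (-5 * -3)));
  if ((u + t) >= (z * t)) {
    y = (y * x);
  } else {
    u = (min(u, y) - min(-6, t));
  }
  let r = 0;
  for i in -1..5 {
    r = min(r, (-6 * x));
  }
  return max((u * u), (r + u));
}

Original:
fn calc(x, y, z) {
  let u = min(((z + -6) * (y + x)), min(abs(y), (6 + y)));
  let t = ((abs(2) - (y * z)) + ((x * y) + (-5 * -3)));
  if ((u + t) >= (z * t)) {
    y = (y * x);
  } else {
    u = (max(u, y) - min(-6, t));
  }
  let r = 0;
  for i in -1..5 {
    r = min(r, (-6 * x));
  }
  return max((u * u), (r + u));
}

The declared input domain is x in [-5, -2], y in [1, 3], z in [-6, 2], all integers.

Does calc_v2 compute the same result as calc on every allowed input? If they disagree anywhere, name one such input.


Run the pair on x=-3, y=3, z=2.
calc: u=0, then t=2, then ((u + t) >= (z * t)) is false, then u=9, then r=0, then (i=-1), then r=0, then (i=0), then r=0, then (i=1), then r=0, then (i=2), then r=0, then (i=3), then r=0, then (i=4), then r=0, then returns 81
calc_v2: u=0, then t=2, then ((u + t) >= (z * t)) is false, then u=6, then r=0, then (i=-1), then r=0, then (i=0), then r=0, then (i=1), then r=0, then (i=2), then r=0, then (i=3), then r=0, then (i=4), then r=0, then returns 36
81 != 36, so the rewrite changes behavior.
verdict: not equivalent; witness: x=-3, y=3, z=2


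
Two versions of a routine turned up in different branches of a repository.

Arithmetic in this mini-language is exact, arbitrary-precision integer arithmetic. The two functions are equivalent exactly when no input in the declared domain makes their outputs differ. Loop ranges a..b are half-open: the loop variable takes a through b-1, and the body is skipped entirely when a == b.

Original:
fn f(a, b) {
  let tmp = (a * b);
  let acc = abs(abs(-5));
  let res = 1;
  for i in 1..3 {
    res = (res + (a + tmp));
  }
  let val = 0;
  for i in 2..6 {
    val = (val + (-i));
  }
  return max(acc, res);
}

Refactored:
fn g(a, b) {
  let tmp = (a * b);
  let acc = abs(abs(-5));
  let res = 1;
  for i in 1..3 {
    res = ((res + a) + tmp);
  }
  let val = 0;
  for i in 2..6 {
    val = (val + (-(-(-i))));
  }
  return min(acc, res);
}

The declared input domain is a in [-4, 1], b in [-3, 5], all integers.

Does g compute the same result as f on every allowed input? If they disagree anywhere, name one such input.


There is a counterexample at a=-4, b=-3: 17 on one side, 5 on the other.
f: tmp := 12 | acc := 5 | res := 1 | iter i=1: | res := 9 | iter i=2: | res := 17 | val := 0 | iter i=2: | val := -2 | iter i=3: | val := -5 | iter i=4: | val := -9 | iter i=5: | val := -14 | result 17
g: tmp := 12 | acc := 5 | res := 1 | iter i=1: | res := 9 | iter i=2: | res := 17 | val := 0 | iter i=2: | val := -2 | iter i=3: | val := -5 | iter i=4: | val := -9 | iter i=5: | val := -14 | result 5
verdict: not equivalent; witness: a=-4, b=-3


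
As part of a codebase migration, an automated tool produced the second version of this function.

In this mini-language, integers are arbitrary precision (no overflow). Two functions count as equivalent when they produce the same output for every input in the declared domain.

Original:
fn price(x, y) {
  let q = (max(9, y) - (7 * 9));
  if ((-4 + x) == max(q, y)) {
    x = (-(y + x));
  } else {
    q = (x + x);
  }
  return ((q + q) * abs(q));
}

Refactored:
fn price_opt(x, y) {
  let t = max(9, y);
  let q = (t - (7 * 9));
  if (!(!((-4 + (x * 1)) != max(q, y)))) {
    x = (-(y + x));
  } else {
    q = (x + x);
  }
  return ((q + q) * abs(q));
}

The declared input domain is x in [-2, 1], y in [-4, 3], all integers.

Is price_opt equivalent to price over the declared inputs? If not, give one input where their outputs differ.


These are not equivalent — on x=-2, y=-4 the outputs split (-32 vs -5832).
price: q = -54; ((-4 + x) == max(q, y)) -> false; q = -4; return -32
price_opt: t = 9; q = -54; (!(!((-4 + (x * 1)) != max(q, y)))) -> true; x = 6; return -5832
verdict: not equivalent; witness: x=-2, y=-4


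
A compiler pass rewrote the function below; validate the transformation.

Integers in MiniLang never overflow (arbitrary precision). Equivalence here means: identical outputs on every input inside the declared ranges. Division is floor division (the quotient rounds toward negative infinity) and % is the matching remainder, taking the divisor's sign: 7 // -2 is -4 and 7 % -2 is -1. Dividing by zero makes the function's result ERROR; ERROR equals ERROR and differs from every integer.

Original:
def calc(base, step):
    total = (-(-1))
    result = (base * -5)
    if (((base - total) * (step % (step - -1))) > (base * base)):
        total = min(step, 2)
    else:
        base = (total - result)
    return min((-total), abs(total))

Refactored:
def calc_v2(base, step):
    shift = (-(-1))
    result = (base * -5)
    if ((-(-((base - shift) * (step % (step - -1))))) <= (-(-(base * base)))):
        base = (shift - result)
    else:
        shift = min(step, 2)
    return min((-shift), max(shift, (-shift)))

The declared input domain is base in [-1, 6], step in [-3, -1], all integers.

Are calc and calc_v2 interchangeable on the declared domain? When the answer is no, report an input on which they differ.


Reading the diff, among the changes: local variable names differ; comparison usage differs; min/max/abs usage differs.
Spot check at base=0, step=-1 — calc: total := 1 | result := 0 | divide-by-zero, output ERROR. calc_v2: shift := 1 | result := 0 | divide-by-zero, output ERROR. Both give ERROR.
Checked all 24 inputs in the declared domain: the outputs agree on every one.
verdict: equivalent


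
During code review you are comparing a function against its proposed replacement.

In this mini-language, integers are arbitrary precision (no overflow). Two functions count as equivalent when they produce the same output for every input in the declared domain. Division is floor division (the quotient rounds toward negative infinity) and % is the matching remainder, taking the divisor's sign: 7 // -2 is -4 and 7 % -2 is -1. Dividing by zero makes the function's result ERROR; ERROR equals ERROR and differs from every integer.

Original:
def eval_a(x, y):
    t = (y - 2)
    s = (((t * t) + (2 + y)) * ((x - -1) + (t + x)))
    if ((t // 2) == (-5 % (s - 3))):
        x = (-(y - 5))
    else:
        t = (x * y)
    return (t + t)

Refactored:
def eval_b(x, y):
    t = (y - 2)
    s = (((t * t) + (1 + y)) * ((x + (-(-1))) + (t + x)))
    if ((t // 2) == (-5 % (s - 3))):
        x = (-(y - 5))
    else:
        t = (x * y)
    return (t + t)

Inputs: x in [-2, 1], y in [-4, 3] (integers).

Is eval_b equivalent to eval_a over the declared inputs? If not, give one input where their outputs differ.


Consider the input x=0, y=2.
eval_a: t := 0 | s := 4 | ((t // 2) == (-5 % (s - 3))): true | x := 3 | result 0
eval_b: t := 0 | s := 3 | divide-by-zero, output ERROR
0 != ERROR, so the rewrite changes behavior.
verdict: not equivalent; witness: x=0, y=2


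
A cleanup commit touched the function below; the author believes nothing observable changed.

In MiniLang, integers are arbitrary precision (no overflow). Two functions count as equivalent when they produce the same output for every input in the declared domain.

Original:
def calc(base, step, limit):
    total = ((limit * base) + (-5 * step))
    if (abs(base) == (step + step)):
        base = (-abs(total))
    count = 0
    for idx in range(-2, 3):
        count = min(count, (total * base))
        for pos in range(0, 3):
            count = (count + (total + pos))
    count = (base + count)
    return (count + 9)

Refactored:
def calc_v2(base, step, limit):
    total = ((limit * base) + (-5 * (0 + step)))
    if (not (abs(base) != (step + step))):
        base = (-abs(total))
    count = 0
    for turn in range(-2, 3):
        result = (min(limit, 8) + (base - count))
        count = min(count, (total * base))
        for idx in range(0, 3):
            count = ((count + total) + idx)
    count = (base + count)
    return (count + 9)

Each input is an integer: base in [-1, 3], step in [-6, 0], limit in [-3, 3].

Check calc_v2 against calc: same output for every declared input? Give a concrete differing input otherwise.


Equivalent. The diff adds an assignment to `result` whose value nothing reads, which nothing downstream consumes.
Across all 245 domain points the two functions coincide.
As a probe, take base=3, step=-3, limit=3: calc runs total := 24 | (abs(base) == (step + step)): false | count := 0 | iter idx=-2: | count := 0 | iter pos=0: | count := 24 | iter pos=1: | count := 49 | iter pos=2: | count := 75 | iter idx=-1: | count := 72 | iter pos=0: | count := 96 | iter pos=1: | count := 121 | iter pos=2: | count := 147 | iter idx=0: | count := 72 | iter pos=0: | count := 96 | iter pos=1: | count := 121 | iter pos=2: | count := 147 | iter idx=1: | count := 72 | iter pos=0: | count := 96 | iter pos=1: | count := 121 | iter pos=2: | count := 147 | iter idx=2: | count := 72 | iter pos=0: | count := 96 | iter pos=1: | count := 121 | iter pos=2: | count := 147 | count := 150 | result 159; calc_v2 runs total := 24 | (not (abs(base) != (step + step))): false | count := 0 | iter turn=-2: | result := 6 | count := 0 | iter idx=0: | count := 24 | iter idx=1: | count := 49 | iter idx=2: | count := 75 | iter turn=-1: | result := -69 | count := 72 | iter idx=0: | count := 96 | iter idx=1: | count := 121 | iter idx=2: | count := 147 | iter turn=0: | result := -141 | count := 72 | iter idx=0: | count := 96 | iter idx=1: | count := 121 | iter idx=2: | count := 147 | iter turn=1: | result := -141 | count := 72 | iter idx=0: | count := 96 | iter idx=1: | count := 121 | iter idx=2: | count := 147 | iter turn=2: | result := -141 | count := 72 | iter idx=0: | count := 96 | iter idx=1: | count := 121 | iter idx=2: | count := 147 | count := 150 | result 159; both end at 159.
verdict: equivalent


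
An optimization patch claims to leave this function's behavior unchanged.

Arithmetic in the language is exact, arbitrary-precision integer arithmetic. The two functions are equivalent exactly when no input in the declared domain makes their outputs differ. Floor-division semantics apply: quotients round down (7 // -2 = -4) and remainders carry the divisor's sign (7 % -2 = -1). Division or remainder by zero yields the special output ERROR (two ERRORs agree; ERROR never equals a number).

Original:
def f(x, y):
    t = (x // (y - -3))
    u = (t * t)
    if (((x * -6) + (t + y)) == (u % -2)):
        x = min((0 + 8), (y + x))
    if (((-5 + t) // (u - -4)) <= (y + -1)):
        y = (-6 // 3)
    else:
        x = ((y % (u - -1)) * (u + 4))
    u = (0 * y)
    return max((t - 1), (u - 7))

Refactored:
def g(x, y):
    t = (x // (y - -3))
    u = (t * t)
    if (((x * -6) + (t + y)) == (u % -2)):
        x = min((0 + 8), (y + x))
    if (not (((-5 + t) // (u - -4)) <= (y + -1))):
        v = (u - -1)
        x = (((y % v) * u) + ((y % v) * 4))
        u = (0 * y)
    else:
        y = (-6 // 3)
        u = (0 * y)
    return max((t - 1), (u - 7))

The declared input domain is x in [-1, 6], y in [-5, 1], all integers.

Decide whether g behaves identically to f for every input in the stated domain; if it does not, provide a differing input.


Equivalent — the differences include constant usage differs, and boolean connective usage differs, and arithmetic usage differs, and statement counts differ, and local variable names differ, yet no declared input distinguishes the two.
Spot check at x=6, y=-1 — f: t becomes 3; next u becomes 9; next (((x * -6) + (t + y)) == (u % -2)) evaluates to false; next (((-5 + t) // (u - -4)) <= (y + -1)) evaluates to false; next x becomes 117; next u becomes 0; next final value 2. g: t becomes 3; next u becomes 9; next (((x * -6) + (t + y)) == (u % -2)) evaluates to false; next (not (((-5 + t) // (u - -4)) <= (y + -1))) evaluates to true; next v becomes 10; next x becomes 117; next u becomes 0; next final value 2. Both give 2.
Sweeping the whole domain (56 inputs) finds no disagreement.
verdict: equivalent


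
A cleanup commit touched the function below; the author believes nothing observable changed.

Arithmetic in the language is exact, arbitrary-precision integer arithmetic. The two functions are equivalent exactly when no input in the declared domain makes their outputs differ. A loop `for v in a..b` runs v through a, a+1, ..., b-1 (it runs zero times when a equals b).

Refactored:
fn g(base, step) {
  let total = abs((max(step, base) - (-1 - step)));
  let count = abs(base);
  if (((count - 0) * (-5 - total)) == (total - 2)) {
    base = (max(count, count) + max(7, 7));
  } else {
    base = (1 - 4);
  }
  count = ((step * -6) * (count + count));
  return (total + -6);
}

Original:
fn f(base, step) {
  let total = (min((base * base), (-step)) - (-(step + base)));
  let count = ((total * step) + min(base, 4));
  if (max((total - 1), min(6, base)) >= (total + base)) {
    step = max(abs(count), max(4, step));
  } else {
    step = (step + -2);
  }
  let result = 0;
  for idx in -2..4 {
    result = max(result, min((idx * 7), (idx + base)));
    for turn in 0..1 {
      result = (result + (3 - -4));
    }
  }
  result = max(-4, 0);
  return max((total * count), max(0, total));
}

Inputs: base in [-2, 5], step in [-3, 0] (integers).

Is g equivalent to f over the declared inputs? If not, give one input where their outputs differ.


Run the pair on base=-2, step=-3.
f: total becomes -2; next count becomes 4; next (max((total - 1), min(6, base)) >= (total + base)) evaluates to true; next step becomes 4; next result becomes 0; next at idx=-2:; next result becomes 0; next at turn=0:; next result becomes 7; next at idx=-1:; next result becomes 7; next at turn=0:; next result becomes 14; next at idx=0:; next result becomes 14; next at turn=0:; next result becomes 21; next at idx=1:; next result becomes 21; next at turn=0:; next result becomes 28; next at idx=2:; next result becomes 28; next at turn=0:; next result becomes 35; next at idx=3:; next result becomes 35; next at turn=0:; next result becomes 42; next result becomes 0; next final value 0
g: total becomes 4; next count becomes 2; next (((count - 0) * (-5 - total)) == (total - 2)) evaluates to false; next base becomes -3; next count becomes 72; next final value -2
0 != -2, so the rewrite changes behavior.
verdict: not equivalent; witness: base=-2, step=-3


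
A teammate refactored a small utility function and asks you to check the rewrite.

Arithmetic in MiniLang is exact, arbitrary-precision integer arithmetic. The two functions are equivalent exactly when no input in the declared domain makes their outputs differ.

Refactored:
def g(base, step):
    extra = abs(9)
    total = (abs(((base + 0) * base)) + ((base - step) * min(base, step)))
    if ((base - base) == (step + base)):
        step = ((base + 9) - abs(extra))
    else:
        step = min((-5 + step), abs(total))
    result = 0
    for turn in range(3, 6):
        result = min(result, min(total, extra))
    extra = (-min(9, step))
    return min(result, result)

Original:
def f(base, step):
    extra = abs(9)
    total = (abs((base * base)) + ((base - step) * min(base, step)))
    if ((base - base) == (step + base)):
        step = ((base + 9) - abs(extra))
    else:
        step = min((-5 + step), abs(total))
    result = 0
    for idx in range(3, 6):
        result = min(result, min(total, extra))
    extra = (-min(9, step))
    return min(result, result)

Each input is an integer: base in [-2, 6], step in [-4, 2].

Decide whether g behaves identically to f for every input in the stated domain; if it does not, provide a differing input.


Equivalent — the differences include local variable names differ; also arithmetic usage differs; also constant usage differs, yet no declared input distinguishes the two.
One worked example (base=4, step=-4) — f: extra=9, then total=-16, then ((base - base) == (step + base)) is true, then step=4, then result=0, then (idx=3), then result=-16, then (idx=4), then result=-16, then (idx=5), then result=-16, then extra=-4, then returns -16; g: extra=9, then total=-16, then ((base - base) == (step + base)) is true, then step=4, then result=0, then (turn=3), then result=-16, then (turn=4), then result=-16, then (turn=5), then result=-16, then extra=-4, then returns -16; agreement on -16.
Every one of the 63 inputs gives matching results.
verdict: equivalent


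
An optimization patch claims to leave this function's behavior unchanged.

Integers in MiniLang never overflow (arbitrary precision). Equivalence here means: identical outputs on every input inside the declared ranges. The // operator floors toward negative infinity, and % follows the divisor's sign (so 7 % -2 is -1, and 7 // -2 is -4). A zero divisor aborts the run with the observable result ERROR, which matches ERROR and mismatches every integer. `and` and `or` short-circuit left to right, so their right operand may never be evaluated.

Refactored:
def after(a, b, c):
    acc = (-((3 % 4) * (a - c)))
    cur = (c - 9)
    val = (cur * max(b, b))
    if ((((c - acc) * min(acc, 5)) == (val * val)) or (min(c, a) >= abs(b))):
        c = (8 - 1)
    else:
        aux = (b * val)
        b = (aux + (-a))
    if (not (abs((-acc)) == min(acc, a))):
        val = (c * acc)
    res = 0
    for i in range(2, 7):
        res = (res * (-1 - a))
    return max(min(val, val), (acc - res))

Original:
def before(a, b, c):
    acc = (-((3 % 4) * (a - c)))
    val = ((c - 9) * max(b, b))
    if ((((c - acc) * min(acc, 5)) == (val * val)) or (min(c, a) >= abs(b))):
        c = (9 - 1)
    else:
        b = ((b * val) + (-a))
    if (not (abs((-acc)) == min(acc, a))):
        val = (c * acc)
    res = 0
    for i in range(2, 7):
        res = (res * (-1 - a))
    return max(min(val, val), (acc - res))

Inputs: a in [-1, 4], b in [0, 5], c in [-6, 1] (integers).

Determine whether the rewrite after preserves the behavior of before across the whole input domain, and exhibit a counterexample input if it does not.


There is a counterexample at a=0, b=0, c=1: 24 on one side, 21 on the other.
before: acc = 3; val = 0; ((((c - acc) * min(acc, 5)) == (val * val)) or (min(c, a) >= abs(b))) -> true; c = 8; (not (abs((-acc)) == min(acc, a))) -> true; val = 24; res = 0; [i=2]; res = 0; [i=3]; res = 0; [i=4]; res = 0; [i=5]; res = 0; [i=6]; res = 0; return 24
after: acc = 3; cur = -8; val = 0; ((((c - acc) * min(acc, 5)) == (val * val)) or (min(c, a) >= abs(b))) -> true; c = 7; (not (abs((-acc)) == min(acc, a))) -> true; val = 21; res = 0; [i=2]; res = 0; [i=3]; res = 0; [i=4]; res = 0; [i=5]; res = 0; [i=6]; res = 0; return 21
verdict: not equivalent; witness: a=0, b=0, c=1


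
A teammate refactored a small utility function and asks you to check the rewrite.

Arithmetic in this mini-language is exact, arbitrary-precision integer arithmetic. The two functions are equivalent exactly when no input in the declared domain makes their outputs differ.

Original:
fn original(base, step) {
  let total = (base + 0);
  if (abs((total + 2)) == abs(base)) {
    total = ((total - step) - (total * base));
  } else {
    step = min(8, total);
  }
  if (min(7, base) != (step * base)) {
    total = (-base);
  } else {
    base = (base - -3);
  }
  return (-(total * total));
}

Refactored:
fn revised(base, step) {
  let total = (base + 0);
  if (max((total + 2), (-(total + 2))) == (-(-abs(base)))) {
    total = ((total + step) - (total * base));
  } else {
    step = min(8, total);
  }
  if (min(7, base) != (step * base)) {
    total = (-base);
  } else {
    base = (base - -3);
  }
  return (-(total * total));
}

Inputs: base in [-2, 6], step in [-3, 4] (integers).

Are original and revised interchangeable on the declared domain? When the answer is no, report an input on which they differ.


At base=-1, step=1: original gives -9, revised gives -1.
verdict: not equivalent; witness: base=-1, step=1


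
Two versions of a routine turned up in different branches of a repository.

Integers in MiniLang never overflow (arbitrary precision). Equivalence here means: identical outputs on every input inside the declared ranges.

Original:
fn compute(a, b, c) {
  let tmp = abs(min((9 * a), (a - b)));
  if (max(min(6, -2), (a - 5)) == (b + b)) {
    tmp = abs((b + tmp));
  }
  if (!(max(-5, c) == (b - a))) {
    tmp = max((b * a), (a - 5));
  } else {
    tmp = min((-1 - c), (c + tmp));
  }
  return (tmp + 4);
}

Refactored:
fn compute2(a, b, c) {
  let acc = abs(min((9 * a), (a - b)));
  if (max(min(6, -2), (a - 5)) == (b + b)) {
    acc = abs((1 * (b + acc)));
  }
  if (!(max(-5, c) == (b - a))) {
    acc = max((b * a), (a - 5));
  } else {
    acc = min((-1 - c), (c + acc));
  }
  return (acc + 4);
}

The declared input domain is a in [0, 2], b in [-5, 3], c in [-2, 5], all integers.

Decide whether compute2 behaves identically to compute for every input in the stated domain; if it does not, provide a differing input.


Comparing the listings, the differences include: constant usage differs, local variable names differ, arithmetic usage differs.
Tracing a=1, b=-2, c=1: compute: tmp becomes 3; next (max(min(6, -2), (a - 5)) == (b + b)) evaluates to false; next (!(max(-5, c) == (b - a))) evaluates to true; next tmp becomes -2; next final value 2 | compute2: acc becomes 3; next (max(min(6, -2), (a - 5)) == (b + b)) evaluates to false; next (!(max(-5, c) == (b - a))) evaluates to true; next acc becomes -2; next final value 2 — matching result 2.
Sweeping the whole domain (216 inputs) finds no disagreement.
verdict: equivalent


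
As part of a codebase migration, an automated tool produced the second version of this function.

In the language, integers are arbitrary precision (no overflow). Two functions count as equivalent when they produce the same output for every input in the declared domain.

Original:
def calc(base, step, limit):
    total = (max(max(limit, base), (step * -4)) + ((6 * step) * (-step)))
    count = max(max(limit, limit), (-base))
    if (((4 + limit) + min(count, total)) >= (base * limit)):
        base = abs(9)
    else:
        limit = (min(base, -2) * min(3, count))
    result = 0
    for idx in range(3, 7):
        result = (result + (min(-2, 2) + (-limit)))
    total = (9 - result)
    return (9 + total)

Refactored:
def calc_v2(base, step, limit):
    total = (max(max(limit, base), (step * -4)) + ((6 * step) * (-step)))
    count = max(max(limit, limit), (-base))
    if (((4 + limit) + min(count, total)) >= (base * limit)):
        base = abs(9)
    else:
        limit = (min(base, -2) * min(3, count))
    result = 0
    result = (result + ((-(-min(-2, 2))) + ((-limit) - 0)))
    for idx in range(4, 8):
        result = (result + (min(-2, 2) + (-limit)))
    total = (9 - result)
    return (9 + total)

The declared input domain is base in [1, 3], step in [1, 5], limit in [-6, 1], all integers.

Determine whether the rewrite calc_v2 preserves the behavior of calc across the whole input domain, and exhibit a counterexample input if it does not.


Try base=1, step=1, limit=-6.
calc: total = -5; count = -1; (((4 + limit) + min(count, total)) >= (base * limit)) -> false; limit = 2; result = 0; [idx=3]; result = -4; [idx=4]; result = -8; [idx=5]; result = -12; [idx=6]; result = -16; total = 25; return 34
calc_v2: total = -5; count = -1; (((4 + limit) + min(count, total)) >= (base * limit)) -> false; limit = 2; result = 0; result = -4; [idx=4]; result = -8; [idx=5]; result = -12; [idx=6]; result = -16; [idx=7]; result = -20; total = 29; return 38
34 != 38, so the rewrite changes behavior.
verdict: not equivalent; witness: base=1, step=1, limit=-6


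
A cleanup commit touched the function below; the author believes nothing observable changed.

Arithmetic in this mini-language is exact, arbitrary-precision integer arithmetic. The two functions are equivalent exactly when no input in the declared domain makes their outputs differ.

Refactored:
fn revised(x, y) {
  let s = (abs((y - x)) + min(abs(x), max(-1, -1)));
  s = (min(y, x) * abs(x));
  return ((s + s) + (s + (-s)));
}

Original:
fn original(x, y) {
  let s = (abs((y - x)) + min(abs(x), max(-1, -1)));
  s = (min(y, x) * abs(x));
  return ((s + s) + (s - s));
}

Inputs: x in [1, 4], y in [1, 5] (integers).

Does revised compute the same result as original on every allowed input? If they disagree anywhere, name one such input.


Side by side, the visible changes include: arithmetic usage differs.
As a probe, take x=2, y=1: original runs s := 0 | s := 2 | result 4; revised runs s := 0 | s := 2 | result 4; both end at 4.
Sweeping the whole domain (20 inputs) finds no disagreement.
verdict: equivalent


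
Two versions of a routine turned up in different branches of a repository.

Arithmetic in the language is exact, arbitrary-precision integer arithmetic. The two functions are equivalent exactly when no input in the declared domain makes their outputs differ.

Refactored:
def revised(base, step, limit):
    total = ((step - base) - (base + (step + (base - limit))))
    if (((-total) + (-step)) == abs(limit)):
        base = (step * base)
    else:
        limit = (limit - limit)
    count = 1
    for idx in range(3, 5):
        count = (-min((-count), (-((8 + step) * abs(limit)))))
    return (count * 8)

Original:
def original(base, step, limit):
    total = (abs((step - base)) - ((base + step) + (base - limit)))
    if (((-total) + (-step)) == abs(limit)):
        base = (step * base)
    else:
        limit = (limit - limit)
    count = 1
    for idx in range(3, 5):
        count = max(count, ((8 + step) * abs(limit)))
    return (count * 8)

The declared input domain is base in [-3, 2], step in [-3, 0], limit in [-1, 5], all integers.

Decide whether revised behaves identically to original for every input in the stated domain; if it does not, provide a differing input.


On input base=-1, step=-3, limit=-1, original returns 8 while revised returns 40.
verdict: not equivalent; witness: base=-1, step=-3, limit=-1


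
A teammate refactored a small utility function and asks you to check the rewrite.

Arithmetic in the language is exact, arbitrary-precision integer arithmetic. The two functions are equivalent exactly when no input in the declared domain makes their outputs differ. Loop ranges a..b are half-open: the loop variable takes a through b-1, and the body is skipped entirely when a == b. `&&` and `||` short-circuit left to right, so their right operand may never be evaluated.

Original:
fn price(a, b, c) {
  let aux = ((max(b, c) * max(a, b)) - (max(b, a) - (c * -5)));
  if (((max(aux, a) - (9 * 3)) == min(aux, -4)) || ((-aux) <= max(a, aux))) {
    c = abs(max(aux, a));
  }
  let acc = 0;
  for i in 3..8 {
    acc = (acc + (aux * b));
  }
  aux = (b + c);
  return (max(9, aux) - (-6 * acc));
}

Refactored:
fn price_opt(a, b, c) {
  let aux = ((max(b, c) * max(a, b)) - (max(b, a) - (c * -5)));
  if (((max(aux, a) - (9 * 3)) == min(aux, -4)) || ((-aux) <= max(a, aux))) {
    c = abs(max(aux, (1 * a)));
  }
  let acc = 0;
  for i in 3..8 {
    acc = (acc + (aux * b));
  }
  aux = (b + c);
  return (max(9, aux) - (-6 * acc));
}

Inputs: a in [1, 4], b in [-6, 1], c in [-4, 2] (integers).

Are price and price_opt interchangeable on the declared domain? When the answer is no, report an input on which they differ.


Behavior is preserved: although constant usage differs; and arithmetic usage differs, the outputs never diverge.
As a probe, take a=2, b=-4, c=-3: price runs aux becomes 7; next (((max(aux, a) - (9 * 3)) == min(aux, -4)) || ((-aux) <= max(a, aux))) evaluates to true; next c becomes 7; next acc becomes 0; next at i=3:; next acc becomes -28; next at i=4:; next acc becomes -56; next at i=5:; next acc becomes -84; next at i=6:; next acc becomes -112; next at i=7:; next acc becomes -140; next aux becomes 3; next final value -831; price_opt runs aux becomes 7; next (((max(aux, a) - (9 * 3)) == min(aux, -4)) || ((-aux) <= max(a, aux))) evaluates to true; next c becomes 7; next acc becomes 0; next at i=3:; next acc becomes -28; next at i=4:; next acc becomes -56; next at i=5:; next acc becomes -84; next at i=6:; next acc becomes -112; next at i=7:; next acc becomes -140; next aux becomes 3; next final value -831; both end at -831.
Checked all 224 inputs in the declared domain: the outputs agree on every one.
verdict: equivalent


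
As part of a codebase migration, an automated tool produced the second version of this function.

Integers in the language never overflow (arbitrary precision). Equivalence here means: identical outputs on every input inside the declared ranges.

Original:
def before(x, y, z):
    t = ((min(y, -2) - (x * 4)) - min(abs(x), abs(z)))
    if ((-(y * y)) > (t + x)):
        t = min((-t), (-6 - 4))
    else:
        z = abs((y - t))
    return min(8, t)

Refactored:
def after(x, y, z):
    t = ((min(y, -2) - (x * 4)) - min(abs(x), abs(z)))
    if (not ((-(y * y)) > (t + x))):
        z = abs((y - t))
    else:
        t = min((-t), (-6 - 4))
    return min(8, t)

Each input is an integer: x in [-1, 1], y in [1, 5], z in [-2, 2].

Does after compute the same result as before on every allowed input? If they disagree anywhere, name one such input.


The two are interchangeable: boolean connective usage differs, and every declared input agrees.
One worked example (x=0, y=4, z=1) — before: t becomes -2; next ((-(y * y)) > (t + x)) evaluates to false; next z becomes 6; next final value -2; after: t becomes -2; next (not ((-(y * y)) > (t + x))) evaluates to true; next z becomes 6; next final value -2; agreement on -2.
Sweeping the whole domain (75 inputs) finds no disagreement.
verdict: equivalent


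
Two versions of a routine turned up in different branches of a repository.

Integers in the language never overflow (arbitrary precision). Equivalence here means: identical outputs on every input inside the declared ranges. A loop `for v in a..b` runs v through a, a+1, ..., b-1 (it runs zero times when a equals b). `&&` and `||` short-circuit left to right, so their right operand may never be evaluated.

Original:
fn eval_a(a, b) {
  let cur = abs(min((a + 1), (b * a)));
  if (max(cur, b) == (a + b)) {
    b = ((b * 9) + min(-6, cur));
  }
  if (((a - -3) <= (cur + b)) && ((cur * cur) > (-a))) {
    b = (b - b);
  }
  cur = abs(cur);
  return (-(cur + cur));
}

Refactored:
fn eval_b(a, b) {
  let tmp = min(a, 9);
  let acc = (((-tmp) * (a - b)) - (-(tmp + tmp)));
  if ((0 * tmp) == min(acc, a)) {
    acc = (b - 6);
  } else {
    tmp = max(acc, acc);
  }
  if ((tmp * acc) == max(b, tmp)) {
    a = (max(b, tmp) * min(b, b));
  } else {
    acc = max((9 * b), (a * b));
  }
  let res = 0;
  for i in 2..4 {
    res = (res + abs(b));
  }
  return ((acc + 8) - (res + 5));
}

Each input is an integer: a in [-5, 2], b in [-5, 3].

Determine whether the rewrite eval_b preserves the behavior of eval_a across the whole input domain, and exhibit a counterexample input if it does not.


Try a=-5, b=-5.
eval_a: cur becomes 4; next (max(cur, b) == (a + b)) evaluates to false; next (((a - -3) <= (cur + b)) && ((cur * cur) > (-a))) evaluates to true; next b becomes 0; next cur becomes 4; next final value -8
eval_b: tmp becomes -5; next acc becomes -10; next ((0 * tmp) == min(acc, a)) evaluates to false; next tmp becomes -10; next ((tmp * acc) == max(b, tmp)) evaluates to false; next acc becomes 25; next res becomes 0; next at i=2:; next res becomes 5; next at i=3:; next res becomes 10; next final value 18
-8 vs 18 — the two versions disagree here.
verdict: not equivalent; witness: a=-5, b=-5


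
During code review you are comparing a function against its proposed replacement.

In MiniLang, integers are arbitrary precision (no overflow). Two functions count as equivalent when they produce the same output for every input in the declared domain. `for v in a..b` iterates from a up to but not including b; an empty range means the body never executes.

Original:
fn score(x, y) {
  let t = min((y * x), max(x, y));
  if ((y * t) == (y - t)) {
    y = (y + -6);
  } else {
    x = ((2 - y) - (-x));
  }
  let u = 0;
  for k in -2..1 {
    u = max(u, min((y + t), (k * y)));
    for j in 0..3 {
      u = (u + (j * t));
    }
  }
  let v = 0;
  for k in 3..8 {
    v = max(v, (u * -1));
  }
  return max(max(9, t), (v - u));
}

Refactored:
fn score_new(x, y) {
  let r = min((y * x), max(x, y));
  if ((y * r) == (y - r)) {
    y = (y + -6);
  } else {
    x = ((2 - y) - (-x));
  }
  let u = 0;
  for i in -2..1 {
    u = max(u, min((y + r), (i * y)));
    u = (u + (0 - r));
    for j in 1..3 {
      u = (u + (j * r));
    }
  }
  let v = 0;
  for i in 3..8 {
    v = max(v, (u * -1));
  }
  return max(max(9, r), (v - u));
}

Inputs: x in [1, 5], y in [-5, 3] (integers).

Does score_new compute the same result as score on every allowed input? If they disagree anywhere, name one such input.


These are not equivalent — on x=1, y=-5 the outputs split (50 vs 40).
score: t becomes -5; next ((y * t) == (y - t)) evaluates to false; next x becomes 8; next u becomes 0; next at k=-2:; next u becomes 0; next at j=0:; next u becomes 0; next at j=1:; next u becomes -5; next at j=2:; next u becomes -15; next at k=-1:; next u becomes -10; next at j=0:; next u becomes -10; next at j=1:; next u becomes -15; next at j=2:; next u becomes -25; next at k=0:; next u becomes -10; next at j=0:; next u becomes -10; next at j=1:; next u becomes -15; next at j=2:; next u becomes -25; next v becomes 0; next at k=3:; next v becomes 25; next at k=4:; next v becomes 25; next at k=5:; next v becomes 25; next at k=6:; next v becomes 25; next at k=7:; next v becomes 25; next final value 50
score_new: r becomes -5; next ((y * r) == (y - r)) evaluates to false; next x becomes 8; next u becomes 0; next at i=-2:; next u becomes 0; next u becomes 5; next at j=1:; next u becomes 0; next at j=2:; next u becomes -10; next at i=-1:; next u becomes -10; next u becomes -5; next at j=1:; next u becomes -10; next at j=2:; next u becomes -20; next at i=0:; next u becomes -10; next u becomes -5; next at j=1:; next u becomes -10; next at j=2:; next u becomes -20; next v becomes 0; next at i=3:; next v becomes 20; next at i=4:; next v becomes 20; next at i=5:; next v becomes 20; next at i=6:; next v becomes 20; next at i=7:; next v becomes 20; next final value 40
verdict: not equivalent; witness: x=1, y=-5


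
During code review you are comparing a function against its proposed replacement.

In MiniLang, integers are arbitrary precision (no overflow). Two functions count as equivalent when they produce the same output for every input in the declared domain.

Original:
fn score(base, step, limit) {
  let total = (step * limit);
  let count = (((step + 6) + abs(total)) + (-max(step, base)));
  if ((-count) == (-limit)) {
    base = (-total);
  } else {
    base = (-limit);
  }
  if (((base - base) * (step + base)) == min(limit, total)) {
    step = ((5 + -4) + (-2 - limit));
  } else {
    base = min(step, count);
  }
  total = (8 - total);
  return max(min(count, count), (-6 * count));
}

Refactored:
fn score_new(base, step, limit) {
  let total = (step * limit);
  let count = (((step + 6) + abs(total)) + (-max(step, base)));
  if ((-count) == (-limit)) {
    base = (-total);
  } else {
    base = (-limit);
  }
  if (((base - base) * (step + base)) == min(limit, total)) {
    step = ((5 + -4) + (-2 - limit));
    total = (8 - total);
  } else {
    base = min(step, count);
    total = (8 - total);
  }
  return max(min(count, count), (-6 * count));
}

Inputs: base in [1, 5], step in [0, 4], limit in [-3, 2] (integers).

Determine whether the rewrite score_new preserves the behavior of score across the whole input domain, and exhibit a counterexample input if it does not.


Although constant usage differs; arithmetic usage differs; statement counts differ, 150/150 inputs agree.
verdict: equivalent


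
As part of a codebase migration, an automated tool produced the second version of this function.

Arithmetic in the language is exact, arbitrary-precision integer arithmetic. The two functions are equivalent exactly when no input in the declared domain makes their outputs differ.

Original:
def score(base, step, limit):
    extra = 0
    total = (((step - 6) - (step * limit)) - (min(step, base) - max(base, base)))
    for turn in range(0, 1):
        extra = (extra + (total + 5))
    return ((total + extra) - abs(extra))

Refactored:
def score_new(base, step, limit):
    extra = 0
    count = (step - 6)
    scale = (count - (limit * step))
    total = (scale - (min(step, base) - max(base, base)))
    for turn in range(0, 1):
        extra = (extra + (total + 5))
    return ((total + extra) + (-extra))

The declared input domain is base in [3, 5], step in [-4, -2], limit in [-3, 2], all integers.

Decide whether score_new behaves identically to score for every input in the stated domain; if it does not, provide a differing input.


On input base=3, step=-4, limit=-3, score returns -35 while score_new returns -15.
verdict: not equivalent; witness: base=3, step=-4, limit=-3


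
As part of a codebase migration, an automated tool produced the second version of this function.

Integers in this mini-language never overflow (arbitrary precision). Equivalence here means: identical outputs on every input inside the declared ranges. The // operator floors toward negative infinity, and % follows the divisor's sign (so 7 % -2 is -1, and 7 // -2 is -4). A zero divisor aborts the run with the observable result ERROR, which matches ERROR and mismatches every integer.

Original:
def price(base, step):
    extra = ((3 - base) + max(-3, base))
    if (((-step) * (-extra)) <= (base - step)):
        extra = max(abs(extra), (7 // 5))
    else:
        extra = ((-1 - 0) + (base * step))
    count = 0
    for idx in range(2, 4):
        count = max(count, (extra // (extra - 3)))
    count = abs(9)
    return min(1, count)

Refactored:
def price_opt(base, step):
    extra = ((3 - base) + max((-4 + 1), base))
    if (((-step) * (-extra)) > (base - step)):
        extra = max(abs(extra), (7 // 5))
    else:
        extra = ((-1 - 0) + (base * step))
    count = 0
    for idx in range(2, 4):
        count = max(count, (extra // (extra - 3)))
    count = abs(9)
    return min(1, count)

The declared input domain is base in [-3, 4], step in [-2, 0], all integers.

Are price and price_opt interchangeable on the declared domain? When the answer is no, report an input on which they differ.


There is a counterexample at base=-3, step=-2: ERROR on one side, 1 on the other.
price: extra becomes 3; next (((-step) * (-extra)) <= (base - step)) evaluates to true; next extra becomes 3; next count becomes 0; next at idx=2:; next hits division by zero so the output is ERROR
price_opt: extra becomes 3; next (((-step) * (-extra)) > (base - step)) evaluates to false; next extra becomes 5; next count becomes 0; next at idx=2:; next count becomes 2; next at idx=3:; next count becomes 2; next count becomes 9; next final value 1
verdict: not equivalent; witness: base=-3, step=-2


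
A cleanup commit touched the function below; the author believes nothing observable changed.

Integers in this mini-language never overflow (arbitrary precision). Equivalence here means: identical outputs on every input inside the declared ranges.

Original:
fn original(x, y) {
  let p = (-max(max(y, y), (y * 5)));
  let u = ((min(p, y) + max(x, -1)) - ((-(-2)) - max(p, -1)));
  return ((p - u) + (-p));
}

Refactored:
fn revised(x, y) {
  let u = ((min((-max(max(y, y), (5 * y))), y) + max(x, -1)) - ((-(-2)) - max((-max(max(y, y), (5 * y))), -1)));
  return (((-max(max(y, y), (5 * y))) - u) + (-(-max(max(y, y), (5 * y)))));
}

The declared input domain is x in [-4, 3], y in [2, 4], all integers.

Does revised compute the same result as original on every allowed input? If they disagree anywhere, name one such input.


This is a faithful refactor — local variable names differ; min/max/abs usage differs; constant usage differs; statement counts differ; arithmetic usage differs, but the computed results match everywhere.
Spot check at x=3, y=4 — original: p=-20, then u=-20, then returns 20. revised: u=-20, then returns 20. Both give 20.
Sweeping the whole domain (24 inputs) finds no disagreement.
verdict: equivalent
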